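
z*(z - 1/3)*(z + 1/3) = z^3 - z/9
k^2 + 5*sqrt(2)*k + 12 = (k + 2*sqrt(2))*(k + 3*sqrt(2))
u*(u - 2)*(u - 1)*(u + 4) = u^4 + u^3 - 10*u^2 + 8*u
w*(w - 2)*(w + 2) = w^3 - 4*w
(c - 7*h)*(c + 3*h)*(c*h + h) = c^3*h - 4*c^2*h^2 + c^2*h - 21*c*h^3 - 4*c*h^2 - 21*h^3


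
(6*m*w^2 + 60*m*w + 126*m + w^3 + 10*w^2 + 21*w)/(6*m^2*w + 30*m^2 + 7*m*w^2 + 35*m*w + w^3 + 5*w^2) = (w^2 + 10*w + 21)/(m*w + 5*m + w^2 + 5*w)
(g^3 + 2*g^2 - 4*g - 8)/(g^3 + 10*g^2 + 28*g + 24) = (g - 2)/(g + 6)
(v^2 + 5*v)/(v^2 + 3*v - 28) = v*(v + 5)/(v^2 + 3*v - 28)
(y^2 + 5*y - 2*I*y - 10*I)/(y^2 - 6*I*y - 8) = (y + 5)/(y - 4*I)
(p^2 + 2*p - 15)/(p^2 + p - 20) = (p - 3)/(p - 4)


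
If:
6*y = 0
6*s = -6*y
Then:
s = 0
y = 0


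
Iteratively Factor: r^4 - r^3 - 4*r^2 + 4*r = (r - 1)*(r^3 - 4*r) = (r - 2)*(r - 1)*(r^2 + 2*r) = r*(r - 2)*(r - 1)*(r + 2)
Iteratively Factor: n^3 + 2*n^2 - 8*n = (n - 2)*(n^2 + 4*n) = n*(n - 2)*(n + 4)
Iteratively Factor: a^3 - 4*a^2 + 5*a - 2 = (a - 2)*(a^2 - 2*a + 1) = (a - 2)*(a - 1)*(a - 1)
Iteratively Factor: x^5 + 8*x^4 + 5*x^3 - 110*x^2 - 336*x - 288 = (x + 2)*(x^4 + 6*x^3 - 7*x^2 - 96*x - 144) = (x - 4)*(x + 2)*(x^3 + 10*x^2 + 33*x + 36) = (x - 4)*(x + 2)*(x + 4)*(x^2 + 6*x + 9) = (x - 4)*(x + 2)*(x + 3)*(x + 4)*(x + 3)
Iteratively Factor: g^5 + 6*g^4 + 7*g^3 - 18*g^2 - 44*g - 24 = (g + 2)*(g^4 + 4*g^3 - g^2 - 16*g - 12) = (g - 2)*(g + 2)*(g^3 + 6*g^2 + 11*g + 6) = (g - 2)*(g + 2)^2*(g^2 + 4*g + 3) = (g - 2)*(g + 2)^2*(g + 3)*(g + 1)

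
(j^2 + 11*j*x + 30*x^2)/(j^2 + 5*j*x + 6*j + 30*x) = (j + 6*x)/(j + 6)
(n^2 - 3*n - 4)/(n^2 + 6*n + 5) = (n - 4)/(n + 5)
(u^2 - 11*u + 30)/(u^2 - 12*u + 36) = (u - 5)/(u - 6)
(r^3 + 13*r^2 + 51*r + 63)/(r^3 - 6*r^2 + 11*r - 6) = (r^3 + 13*r^2 + 51*r + 63)/(r^3 - 6*r^2 + 11*r - 6)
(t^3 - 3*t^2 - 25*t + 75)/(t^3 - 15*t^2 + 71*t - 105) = (t + 5)/(t - 7)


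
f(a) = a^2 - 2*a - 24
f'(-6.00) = -14.00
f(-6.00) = 24.00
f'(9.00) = 16.00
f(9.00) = 39.00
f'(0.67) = -0.66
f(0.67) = -24.89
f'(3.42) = 4.84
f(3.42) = -19.14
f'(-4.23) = -10.46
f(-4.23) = 2.35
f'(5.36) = 8.72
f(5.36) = -5.99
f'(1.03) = 0.06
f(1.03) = -25.00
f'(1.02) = 0.04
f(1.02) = -25.00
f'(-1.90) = -5.80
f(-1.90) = -16.59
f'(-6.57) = -15.14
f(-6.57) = 32.30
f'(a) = 2*a - 2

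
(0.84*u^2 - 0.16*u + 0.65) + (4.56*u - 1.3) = 0.84*u^2 + 4.4*u - 0.65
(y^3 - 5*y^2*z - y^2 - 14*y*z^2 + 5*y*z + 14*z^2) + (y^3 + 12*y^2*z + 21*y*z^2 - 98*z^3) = 2*y^3 + 7*y^2*z - y^2 + 7*y*z^2 + 5*y*z - 98*z^3 + 14*z^2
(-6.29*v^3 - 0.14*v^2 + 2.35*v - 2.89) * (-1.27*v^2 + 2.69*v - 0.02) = 7.9883*v^5 - 16.7423*v^4 - 3.2353*v^3 + 9.9946*v^2 - 7.8211*v + 0.0578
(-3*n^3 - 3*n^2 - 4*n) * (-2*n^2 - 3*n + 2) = 6*n^5 + 15*n^4 + 11*n^3 + 6*n^2 - 8*n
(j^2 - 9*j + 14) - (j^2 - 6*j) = 14 - 3*j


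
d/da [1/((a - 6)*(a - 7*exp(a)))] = ((6 - a)*(a - 7*exp(a)) + (a - 6)^2*(7*exp(a) - 1))/((a - 6)^3*(a - 7*exp(a))^2)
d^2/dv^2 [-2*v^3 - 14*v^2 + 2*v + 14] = -12*v - 28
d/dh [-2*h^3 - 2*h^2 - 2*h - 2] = -6*h^2 - 4*h - 2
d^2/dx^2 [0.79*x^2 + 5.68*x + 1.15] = 1.58000000000000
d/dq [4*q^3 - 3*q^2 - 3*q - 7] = 12*q^2 - 6*q - 3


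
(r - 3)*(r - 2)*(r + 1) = r^3 - 4*r^2 + r + 6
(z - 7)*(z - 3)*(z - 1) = z^3 - 11*z^2 + 31*z - 21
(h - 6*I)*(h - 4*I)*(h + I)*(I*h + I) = I*h^4 + 9*h^3 + I*h^3 + 9*h^2 - 14*I*h^2 + 24*h - 14*I*h + 24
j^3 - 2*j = j*(j - sqrt(2))*(j + sqrt(2))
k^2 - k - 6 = (k - 3)*(k + 2)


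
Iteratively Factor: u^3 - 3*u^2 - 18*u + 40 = (u - 5)*(u^2 + 2*u - 8) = (u - 5)*(u - 2)*(u + 4)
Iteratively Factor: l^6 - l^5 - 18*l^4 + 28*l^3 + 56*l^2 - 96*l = (l)*(l^5 - l^4 - 18*l^3 + 28*l^2 + 56*l - 96) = l*(l - 3)*(l^4 + 2*l^3 - 12*l^2 - 8*l + 32) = l*(l - 3)*(l - 2)*(l^3 + 4*l^2 - 4*l - 16) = l*(l - 3)*(l - 2)^2*(l^2 + 6*l + 8) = l*(l - 3)*(l - 2)^2*(l + 4)*(l + 2)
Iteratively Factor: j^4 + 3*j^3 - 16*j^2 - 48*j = (j)*(j^3 + 3*j^2 - 16*j - 48) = j*(j + 3)*(j^2 - 16) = j*(j - 4)*(j + 3)*(j + 4)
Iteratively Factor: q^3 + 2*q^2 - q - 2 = (q + 2)*(q^2 - 1) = (q - 1)*(q + 2)*(q + 1)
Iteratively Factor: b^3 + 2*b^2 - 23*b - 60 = (b + 3)*(b^2 - b - 20) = (b - 5)*(b + 3)*(b + 4)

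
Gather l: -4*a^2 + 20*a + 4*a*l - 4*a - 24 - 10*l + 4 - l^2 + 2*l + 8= -4*a^2 + 16*a - l^2 + l*(4*a - 8) - 12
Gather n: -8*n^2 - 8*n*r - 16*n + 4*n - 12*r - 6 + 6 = -8*n^2 + n*(-8*r - 12) - 12*r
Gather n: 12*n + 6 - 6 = 12*n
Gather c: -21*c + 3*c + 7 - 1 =6 - 18*c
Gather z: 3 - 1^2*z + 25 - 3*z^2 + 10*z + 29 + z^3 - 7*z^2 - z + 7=z^3 - 10*z^2 + 8*z + 64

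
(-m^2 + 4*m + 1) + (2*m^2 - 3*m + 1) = m^2 + m + 2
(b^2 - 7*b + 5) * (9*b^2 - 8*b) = 9*b^4 - 71*b^3 + 101*b^2 - 40*b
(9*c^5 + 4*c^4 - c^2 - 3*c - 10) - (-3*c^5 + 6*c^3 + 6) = 12*c^5 + 4*c^4 - 6*c^3 - c^2 - 3*c - 16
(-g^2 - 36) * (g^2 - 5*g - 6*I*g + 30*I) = -g^4 + 5*g^3 + 6*I*g^3 - 36*g^2 - 30*I*g^2 + 180*g + 216*I*g - 1080*I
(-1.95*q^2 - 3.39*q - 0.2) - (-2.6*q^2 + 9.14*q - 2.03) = 0.65*q^2 - 12.53*q + 1.83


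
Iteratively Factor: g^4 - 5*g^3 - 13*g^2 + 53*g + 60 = (g + 1)*(g^3 - 6*g^2 - 7*g + 60) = (g + 1)*(g + 3)*(g^2 - 9*g + 20) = (g - 5)*(g + 1)*(g + 3)*(g - 4)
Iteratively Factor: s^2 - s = (s)*(s - 1)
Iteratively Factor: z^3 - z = (z + 1)*(z^2 - z) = (z - 1)*(z + 1)*(z)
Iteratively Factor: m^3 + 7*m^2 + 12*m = (m)*(m^2 + 7*m + 12) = m*(m + 4)*(m + 3)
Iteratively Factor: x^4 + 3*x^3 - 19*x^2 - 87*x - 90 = (x + 3)*(x^3 - 19*x - 30) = (x - 5)*(x + 3)*(x^2 + 5*x + 6) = (x - 5)*(x + 3)^2*(x + 2)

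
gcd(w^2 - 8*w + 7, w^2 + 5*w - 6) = w - 1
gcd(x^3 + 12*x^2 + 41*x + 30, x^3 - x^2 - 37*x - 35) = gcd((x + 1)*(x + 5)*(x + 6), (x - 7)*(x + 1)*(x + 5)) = x^2 + 6*x + 5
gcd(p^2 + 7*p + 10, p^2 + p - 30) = 1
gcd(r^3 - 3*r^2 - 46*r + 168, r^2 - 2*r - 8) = r - 4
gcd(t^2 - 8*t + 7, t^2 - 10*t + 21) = t - 7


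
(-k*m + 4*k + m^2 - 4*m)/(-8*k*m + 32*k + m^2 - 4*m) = (k - m)/(8*k - m)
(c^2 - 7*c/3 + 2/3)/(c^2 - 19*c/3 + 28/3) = (3*c^2 - 7*c + 2)/(3*c^2 - 19*c + 28)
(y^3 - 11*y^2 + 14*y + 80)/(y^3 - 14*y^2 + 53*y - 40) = (y + 2)/(y - 1)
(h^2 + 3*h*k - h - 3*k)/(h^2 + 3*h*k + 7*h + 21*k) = (h - 1)/(h + 7)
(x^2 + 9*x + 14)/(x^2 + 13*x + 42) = (x + 2)/(x + 6)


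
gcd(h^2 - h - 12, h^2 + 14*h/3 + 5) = h + 3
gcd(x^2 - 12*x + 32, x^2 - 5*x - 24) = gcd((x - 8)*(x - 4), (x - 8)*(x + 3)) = x - 8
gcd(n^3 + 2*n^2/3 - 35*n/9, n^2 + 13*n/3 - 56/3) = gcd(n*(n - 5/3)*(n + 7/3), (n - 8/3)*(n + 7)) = 1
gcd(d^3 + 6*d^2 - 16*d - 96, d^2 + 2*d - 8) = d + 4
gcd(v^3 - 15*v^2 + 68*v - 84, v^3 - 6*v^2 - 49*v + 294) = v^2 - 13*v + 42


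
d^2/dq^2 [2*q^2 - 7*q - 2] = 4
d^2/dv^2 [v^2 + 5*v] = 2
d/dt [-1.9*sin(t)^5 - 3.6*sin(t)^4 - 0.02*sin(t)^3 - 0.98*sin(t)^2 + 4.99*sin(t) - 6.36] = (-9.5*sin(t)^4 - 14.4*sin(t)^3 - 0.06*sin(t)^2 - 1.96*sin(t) + 4.99)*cos(t)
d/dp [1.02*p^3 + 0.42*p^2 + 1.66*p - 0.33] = 3.06*p^2 + 0.84*p + 1.66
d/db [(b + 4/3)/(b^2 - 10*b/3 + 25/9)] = 9*(-3*b - 13)/(27*b^3 - 135*b^2 + 225*b - 125)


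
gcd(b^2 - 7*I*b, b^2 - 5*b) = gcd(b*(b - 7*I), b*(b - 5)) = b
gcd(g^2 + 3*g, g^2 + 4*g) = g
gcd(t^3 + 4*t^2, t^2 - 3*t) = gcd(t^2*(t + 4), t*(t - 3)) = t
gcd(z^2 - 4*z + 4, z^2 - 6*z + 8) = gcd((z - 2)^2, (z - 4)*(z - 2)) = z - 2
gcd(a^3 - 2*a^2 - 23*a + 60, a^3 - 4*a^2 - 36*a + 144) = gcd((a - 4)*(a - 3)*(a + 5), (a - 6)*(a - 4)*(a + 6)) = a - 4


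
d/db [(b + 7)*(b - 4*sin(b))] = b - (b + 7)*(4*cos(b) - 1) - 4*sin(b)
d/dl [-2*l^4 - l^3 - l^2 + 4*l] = -8*l^3 - 3*l^2 - 2*l + 4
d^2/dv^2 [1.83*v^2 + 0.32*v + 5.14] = 3.66000000000000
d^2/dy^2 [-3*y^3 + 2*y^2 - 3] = 4 - 18*y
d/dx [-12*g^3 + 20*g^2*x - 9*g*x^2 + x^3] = 20*g^2 - 18*g*x + 3*x^2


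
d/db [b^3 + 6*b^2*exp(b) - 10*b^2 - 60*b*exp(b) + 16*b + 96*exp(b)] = 6*b^2*exp(b) + 3*b^2 - 48*b*exp(b) - 20*b + 36*exp(b) + 16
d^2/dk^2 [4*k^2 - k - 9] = 8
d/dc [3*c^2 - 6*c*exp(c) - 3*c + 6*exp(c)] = -6*c*exp(c) + 6*c - 3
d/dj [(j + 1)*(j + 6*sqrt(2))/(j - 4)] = (j^2 - 8*j - 30*sqrt(2) - 4)/(j^2 - 8*j + 16)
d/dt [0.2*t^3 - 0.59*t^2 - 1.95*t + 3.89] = 0.6*t^2 - 1.18*t - 1.95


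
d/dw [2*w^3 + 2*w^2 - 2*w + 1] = 6*w^2 + 4*w - 2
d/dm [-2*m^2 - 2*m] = -4*m - 2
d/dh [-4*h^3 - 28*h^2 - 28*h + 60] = -12*h^2 - 56*h - 28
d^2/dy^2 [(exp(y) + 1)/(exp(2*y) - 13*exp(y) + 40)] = (exp(4*y) + 17*exp(3*y) - 279*exp(2*y) + 529*exp(y) + 2120)*exp(y)/(exp(6*y) - 39*exp(5*y) + 627*exp(4*y) - 5317*exp(3*y) + 25080*exp(2*y) - 62400*exp(y) + 64000)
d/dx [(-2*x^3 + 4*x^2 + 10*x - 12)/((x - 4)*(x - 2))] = 2*(-x^4 + 12*x^3 - 41*x^2 + 44*x + 4)/(x^4 - 12*x^3 + 52*x^2 - 96*x + 64)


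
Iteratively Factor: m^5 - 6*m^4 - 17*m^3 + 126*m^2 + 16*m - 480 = (m - 4)*(m^4 - 2*m^3 - 25*m^2 + 26*m + 120) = (m - 5)*(m - 4)*(m^3 + 3*m^2 - 10*m - 24) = (m - 5)*(m - 4)*(m + 4)*(m^2 - m - 6) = (m - 5)*(m - 4)*(m + 2)*(m + 4)*(m - 3)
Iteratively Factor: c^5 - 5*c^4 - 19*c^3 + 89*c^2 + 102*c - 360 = (c + 3)*(c^4 - 8*c^3 + 5*c^2 + 74*c - 120) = (c - 2)*(c + 3)*(c^3 - 6*c^2 - 7*c + 60) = (c - 4)*(c - 2)*(c + 3)*(c^2 - 2*c - 15) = (c - 4)*(c - 2)*(c + 3)^2*(c - 5)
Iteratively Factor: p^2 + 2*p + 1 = (p + 1)*(p + 1)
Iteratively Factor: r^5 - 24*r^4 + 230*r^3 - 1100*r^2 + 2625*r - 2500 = (r - 5)*(r^4 - 19*r^3 + 135*r^2 - 425*r + 500) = (r - 5)^2*(r^3 - 14*r^2 + 65*r - 100) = (r - 5)^3*(r^2 - 9*r + 20) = (r - 5)^4*(r - 4)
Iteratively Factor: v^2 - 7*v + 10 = (v - 5)*(v - 2)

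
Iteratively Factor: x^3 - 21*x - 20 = (x + 1)*(x^2 - x - 20) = (x + 1)*(x + 4)*(x - 5)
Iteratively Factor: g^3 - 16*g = (g)*(g^2 - 16) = g*(g - 4)*(g + 4)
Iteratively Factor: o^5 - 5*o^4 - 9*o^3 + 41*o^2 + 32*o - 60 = (o - 3)*(o^4 - 2*o^3 - 15*o^2 - 4*o + 20) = (o - 3)*(o + 2)*(o^3 - 4*o^2 - 7*o + 10) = (o - 3)*(o - 1)*(o + 2)*(o^2 - 3*o - 10) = (o - 3)*(o - 1)*(o + 2)^2*(o - 5)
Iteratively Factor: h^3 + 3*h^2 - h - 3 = (h - 1)*(h^2 + 4*h + 3) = (h - 1)*(h + 3)*(h + 1)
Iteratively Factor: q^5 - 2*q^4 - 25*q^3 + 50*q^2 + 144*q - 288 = (q - 2)*(q^4 - 25*q^2 + 144) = (q - 2)*(q + 4)*(q^3 - 4*q^2 - 9*q + 36) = (q - 4)*(q - 2)*(q + 4)*(q^2 - 9) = (q - 4)*(q - 3)*(q - 2)*(q + 4)*(q + 3)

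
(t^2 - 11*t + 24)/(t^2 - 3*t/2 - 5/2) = 2*(-t^2 + 11*t - 24)/(-2*t^2 + 3*t + 5)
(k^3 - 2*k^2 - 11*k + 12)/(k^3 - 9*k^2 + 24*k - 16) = (k + 3)/(k - 4)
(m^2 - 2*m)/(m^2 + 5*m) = (m - 2)/(m + 5)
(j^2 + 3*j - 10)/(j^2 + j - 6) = (j + 5)/(j + 3)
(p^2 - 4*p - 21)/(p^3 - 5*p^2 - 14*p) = (p + 3)/(p*(p + 2))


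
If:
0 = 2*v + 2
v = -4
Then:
No Solution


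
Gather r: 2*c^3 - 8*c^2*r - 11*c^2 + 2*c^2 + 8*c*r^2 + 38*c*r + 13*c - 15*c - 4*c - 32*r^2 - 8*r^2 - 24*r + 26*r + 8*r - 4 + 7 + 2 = 2*c^3 - 9*c^2 - 6*c + r^2*(8*c - 40) + r*(-8*c^2 + 38*c + 10) + 5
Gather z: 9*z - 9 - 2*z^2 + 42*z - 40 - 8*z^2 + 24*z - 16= -10*z^2 + 75*z - 65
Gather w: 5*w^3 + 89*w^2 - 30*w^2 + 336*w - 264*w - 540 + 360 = 5*w^3 + 59*w^2 + 72*w - 180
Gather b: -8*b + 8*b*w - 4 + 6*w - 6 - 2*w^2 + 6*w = b*(8*w - 8) - 2*w^2 + 12*w - 10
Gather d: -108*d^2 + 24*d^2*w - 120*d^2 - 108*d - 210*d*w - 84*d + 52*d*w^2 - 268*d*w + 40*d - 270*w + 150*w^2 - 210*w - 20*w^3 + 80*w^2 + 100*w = d^2*(24*w - 228) + d*(52*w^2 - 478*w - 152) - 20*w^3 + 230*w^2 - 380*w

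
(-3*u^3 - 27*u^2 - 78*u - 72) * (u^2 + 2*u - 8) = -3*u^5 - 33*u^4 - 108*u^3 - 12*u^2 + 480*u + 576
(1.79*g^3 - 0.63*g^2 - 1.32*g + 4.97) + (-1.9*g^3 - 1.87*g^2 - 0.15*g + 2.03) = -0.11*g^3 - 2.5*g^2 - 1.47*g + 7.0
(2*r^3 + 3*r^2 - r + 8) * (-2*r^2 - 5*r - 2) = -4*r^5 - 16*r^4 - 17*r^3 - 17*r^2 - 38*r - 16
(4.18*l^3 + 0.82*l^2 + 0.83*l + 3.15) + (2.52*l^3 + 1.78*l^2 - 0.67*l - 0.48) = 6.7*l^3 + 2.6*l^2 + 0.16*l + 2.67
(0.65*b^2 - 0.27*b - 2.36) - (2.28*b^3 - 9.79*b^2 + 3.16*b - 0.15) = -2.28*b^3 + 10.44*b^2 - 3.43*b - 2.21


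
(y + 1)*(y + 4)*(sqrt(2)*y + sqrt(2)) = sqrt(2)*y^3 + 6*sqrt(2)*y^2 + 9*sqrt(2)*y + 4*sqrt(2)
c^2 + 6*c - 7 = (c - 1)*(c + 7)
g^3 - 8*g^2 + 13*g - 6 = (g - 6)*(g - 1)^2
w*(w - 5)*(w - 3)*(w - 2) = w^4 - 10*w^3 + 31*w^2 - 30*w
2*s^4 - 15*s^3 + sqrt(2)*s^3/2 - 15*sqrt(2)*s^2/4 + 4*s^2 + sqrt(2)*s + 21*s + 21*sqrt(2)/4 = (s - 7)*(s - 3/2)*(sqrt(2)*s + 1/2)*(sqrt(2)*s + sqrt(2))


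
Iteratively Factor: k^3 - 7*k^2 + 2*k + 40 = (k - 5)*(k^2 - 2*k - 8) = (k - 5)*(k - 4)*(k + 2)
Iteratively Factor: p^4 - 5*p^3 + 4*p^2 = (p - 1)*(p^3 - 4*p^2) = p*(p - 1)*(p^2 - 4*p) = p^2*(p - 1)*(p - 4)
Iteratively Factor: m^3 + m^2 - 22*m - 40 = (m + 4)*(m^2 - 3*m - 10) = (m + 2)*(m + 4)*(m - 5)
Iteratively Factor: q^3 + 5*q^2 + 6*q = (q + 3)*(q^2 + 2*q) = q*(q + 3)*(q + 2)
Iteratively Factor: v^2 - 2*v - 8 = (v + 2)*(v - 4)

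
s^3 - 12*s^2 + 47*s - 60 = (s - 5)*(s - 4)*(s - 3)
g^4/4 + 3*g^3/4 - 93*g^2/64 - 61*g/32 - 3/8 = (g/4 + 1)*(g - 2)*(g + 1/4)*(g + 3/4)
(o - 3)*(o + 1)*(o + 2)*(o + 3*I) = o^4 + 3*I*o^3 - 7*o^2 - 6*o - 21*I*o - 18*I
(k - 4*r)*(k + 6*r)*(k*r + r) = k^3*r + 2*k^2*r^2 + k^2*r - 24*k*r^3 + 2*k*r^2 - 24*r^3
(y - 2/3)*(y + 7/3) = y^2 + 5*y/3 - 14/9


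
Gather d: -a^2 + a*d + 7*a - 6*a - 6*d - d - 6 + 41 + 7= -a^2 + a + d*(a - 7) + 42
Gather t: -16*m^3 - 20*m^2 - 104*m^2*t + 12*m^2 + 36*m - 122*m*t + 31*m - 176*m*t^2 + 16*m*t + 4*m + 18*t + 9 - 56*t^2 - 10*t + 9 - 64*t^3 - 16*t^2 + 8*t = -16*m^3 - 8*m^2 + 71*m - 64*t^3 + t^2*(-176*m - 72) + t*(-104*m^2 - 106*m + 16) + 18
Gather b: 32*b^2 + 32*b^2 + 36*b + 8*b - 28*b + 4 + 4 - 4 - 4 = 64*b^2 + 16*b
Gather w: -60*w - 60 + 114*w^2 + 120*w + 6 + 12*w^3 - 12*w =12*w^3 + 114*w^2 + 48*w - 54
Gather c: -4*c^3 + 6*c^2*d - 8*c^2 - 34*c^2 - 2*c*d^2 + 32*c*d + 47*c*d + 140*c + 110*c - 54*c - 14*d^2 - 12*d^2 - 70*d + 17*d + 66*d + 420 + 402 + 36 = -4*c^3 + c^2*(6*d - 42) + c*(-2*d^2 + 79*d + 196) - 26*d^2 + 13*d + 858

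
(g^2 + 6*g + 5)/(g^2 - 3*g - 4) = (g + 5)/(g - 4)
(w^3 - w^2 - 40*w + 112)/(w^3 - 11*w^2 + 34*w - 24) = (w^2 + 3*w - 28)/(w^2 - 7*w + 6)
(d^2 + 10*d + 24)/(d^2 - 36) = (d + 4)/(d - 6)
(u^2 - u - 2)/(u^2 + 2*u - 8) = (u + 1)/(u + 4)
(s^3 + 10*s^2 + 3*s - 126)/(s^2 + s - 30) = (s^2 + 4*s - 21)/(s - 5)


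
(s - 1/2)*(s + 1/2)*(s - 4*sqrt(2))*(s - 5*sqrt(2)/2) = s^4 - 13*sqrt(2)*s^3/2 + 79*s^2/4 + 13*sqrt(2)*s/8 - 5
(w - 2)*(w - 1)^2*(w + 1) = w^4 - 3*w^3 + w^2 + 3*w - 2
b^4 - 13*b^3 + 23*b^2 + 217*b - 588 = (b - 7)^2*(b - 3)*(b + 4)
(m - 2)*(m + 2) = m^2 - 4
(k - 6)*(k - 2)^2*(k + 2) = k^4 - 8*k^3 + 8*k^2 + 32*k - 48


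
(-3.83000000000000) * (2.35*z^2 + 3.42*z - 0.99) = -9.0005*z^2 - 13.0986*z + 3.7917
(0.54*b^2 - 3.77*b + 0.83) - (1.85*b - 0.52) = 0.54*b^2 - 5.62*b + 1.35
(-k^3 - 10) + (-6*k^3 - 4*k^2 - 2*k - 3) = -7*k^3 - 4*k^2 - 2*k - 13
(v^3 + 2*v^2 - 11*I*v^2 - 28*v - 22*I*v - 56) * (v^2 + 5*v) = v^5 + 7*v^4 - 11*I*v^4 - 18*v^3 - 77*I*v^3 - 196*v^2 - 110*I*v^2 - 280*v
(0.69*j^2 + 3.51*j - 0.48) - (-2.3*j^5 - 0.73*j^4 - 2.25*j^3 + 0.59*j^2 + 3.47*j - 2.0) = 2.3*j^5 + 0.73*j^4 + 2.25*j^3 + 0.1*j^2 + 0.0399999999999996*j + 1.52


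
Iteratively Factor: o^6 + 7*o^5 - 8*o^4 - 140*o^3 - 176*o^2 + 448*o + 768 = (o - 2)*(o^5 + 9*o^4 + 10*o^3 - 120*o^2 - 416*o - 384) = (o - 2)*(o + 2)*(o^4 + 7*o^3 - 4*o^2 - 112*o - 192) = (o - 2)*(o + 2)*(o + 3)*(o^3 + 4*o^2 - 16*o - 64) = (o - 2)*(o + 2)*(o + 3)*(o + 4)*(o^2 - 16) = (o - 4)*(o - 2)*(o + 2)*(o + 3)*(o + 4)*(o + 4)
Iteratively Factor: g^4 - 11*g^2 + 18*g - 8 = (g + 4)*(g^3 - 4*g^2 + 5*g - 2) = (g - 1)*(g + 4)*(g^2 - 3*g + 2) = (g - 1)^2*(g + 4)*(g - 2)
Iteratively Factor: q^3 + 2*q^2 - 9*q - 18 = (q + 2)*(q^2 - 9) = (q - 3)*(q + 2)*(q + 3)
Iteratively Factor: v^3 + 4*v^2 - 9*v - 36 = (v - 3)*(v^2 + 7*v + 12) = (v - 3)*(v + 3)*(v + 4)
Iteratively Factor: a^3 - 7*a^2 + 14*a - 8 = (a - 4)*(a^2 - 3*a + 2) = (a - 4)*(a - 1)*(a - 2)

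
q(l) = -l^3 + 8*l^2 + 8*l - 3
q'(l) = -3*l^2 + 16*l + 8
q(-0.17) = -4.12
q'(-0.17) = 5.19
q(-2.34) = 34.90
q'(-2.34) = -45.87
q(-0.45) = -4.89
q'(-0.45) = 0.19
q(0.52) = 3.18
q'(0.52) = 15.51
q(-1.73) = 12.28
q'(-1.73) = -28.66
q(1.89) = 33.95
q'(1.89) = 27.52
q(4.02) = 93.48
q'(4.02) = 23.84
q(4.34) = 100.66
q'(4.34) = 20.93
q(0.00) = -3.00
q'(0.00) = 8.00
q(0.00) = -3.00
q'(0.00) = 8.00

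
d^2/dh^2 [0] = 0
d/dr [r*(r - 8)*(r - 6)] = 3*r^2 - 28*r + 48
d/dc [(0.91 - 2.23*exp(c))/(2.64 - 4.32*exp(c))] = -1.956*exp(c)/(4.32*exp(c) - 2.64)^2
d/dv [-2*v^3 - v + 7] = -6*v^2 - 1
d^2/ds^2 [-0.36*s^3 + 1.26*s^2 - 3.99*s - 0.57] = 2.52 - 2.16*s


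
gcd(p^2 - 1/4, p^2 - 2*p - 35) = 1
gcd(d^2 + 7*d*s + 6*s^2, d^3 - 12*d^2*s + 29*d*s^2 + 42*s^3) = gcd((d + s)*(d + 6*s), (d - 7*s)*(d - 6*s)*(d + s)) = d + s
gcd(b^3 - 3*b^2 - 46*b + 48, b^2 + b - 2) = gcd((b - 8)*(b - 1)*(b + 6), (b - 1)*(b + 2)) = b - 1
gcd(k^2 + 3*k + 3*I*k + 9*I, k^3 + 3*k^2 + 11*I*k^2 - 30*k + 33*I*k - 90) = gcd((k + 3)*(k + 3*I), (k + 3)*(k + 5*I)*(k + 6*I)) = k + 3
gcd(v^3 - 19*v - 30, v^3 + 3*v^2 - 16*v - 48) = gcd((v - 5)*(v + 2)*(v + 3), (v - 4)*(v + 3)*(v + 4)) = v + 3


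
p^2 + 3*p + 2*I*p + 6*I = (p + 3)*(p + 2*I)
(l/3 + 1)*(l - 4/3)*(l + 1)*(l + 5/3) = l^4/3 + 13*l^3/9 + 19*l^2/27 - 71*l/27 - 20/9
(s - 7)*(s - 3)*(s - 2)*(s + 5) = s^4 - 7*s^3 - 19*s^2 + 163*s - 210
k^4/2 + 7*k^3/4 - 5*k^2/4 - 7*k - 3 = (k/2 + 1)*(k - 2)*(k + 1/2)*(k + 3)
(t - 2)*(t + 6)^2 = t^3 + 10*t^2 + 12*t - 72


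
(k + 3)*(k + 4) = k^2 + 7*k + 12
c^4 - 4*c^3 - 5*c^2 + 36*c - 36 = (c - 3)*(c - 2)^2*(c + 3)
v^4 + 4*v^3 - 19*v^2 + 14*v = v*(v - 2)*(v - 1)*(v + 7)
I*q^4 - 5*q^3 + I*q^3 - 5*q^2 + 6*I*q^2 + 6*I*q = q*(q - I)*(q + 6*I)*(I*q + I)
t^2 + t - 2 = (t - 1)*(t + 2)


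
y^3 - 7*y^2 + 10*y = y*(y - 5)*(y - 2)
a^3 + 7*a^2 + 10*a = a*(a + 2)*(a + 5)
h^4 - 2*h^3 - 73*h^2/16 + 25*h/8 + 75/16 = (h - 3)*(h - 5/4)*(h + 1)*(h + 5/4)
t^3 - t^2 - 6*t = t*(t - 3)*(t + 2)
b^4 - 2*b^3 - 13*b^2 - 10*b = b*(b - 5)*(b + 1)*(b + 2)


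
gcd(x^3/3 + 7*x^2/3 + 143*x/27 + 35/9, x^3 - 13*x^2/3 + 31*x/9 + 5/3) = 1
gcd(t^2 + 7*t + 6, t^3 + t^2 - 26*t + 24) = t + 6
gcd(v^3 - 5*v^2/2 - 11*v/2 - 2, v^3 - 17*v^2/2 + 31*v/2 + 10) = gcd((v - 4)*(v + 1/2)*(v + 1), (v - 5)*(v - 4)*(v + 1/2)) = v^2 - 7*v/2 - 2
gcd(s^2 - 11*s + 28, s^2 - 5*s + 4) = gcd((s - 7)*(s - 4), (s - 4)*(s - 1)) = s - 4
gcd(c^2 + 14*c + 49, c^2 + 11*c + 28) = c + 7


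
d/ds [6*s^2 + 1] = 12*s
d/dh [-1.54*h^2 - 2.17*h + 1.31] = -3.08*h - 2.17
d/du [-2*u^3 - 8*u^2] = 2*u*(-3*u - 8)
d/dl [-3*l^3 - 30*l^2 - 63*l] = -9*l^2 - 60*l - 63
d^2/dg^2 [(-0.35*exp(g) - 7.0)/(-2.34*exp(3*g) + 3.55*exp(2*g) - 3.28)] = (7.66584*exp(6*g) + 336.24045*exp(5*g) - 635.228125*exp(4*g) + 317.94784*exp(3*g) - 459.0852*exp(2*g) + 326.032*exp(g) + 3.76544)*exp(g)/(12.812904*exp(9*g) - 58.31514*exp(8*g) + 88.46955*exp(7*g) + 9.141029*exp(6*g) - 163.48176*exp(5*g) + 124.0086*exp(4*g) + 75.523968*exp(3*g) - 114.57696*exp(2*g) + 35.287552)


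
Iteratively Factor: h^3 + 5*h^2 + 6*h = (h + 2)*(h^2 + 3*h) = h*(h + 2)*(h + 3)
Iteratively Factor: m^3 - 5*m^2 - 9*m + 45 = (m + 3)*(m^2 - 8*m + 15) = (m - 3)*(m + 3)*(m - 5)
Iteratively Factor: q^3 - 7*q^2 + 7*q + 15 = (q + 1)*(q^2 - 8*q + 15) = (q - 3)*(q + 1)*(q - 5)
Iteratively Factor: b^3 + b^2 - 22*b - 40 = (b - 5)*(b^2 + 6*b + 8) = (b - 5)*(b + 4)*(b + 2)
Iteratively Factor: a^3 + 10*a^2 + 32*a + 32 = (a + 2)*(a^2 + 8*a + 16) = (a + 2)*(a + 4)*(a + 4)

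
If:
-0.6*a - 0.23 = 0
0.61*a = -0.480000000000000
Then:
No Solution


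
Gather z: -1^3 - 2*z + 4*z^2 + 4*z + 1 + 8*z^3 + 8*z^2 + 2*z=8*z^3 + 12*z^2 + 4*z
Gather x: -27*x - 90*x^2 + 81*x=-90*x^2 + 54*x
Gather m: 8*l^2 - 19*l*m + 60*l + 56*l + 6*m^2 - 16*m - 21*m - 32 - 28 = 8*l^2 + 116*l + 6*m^2 + m*(-19*l - 37) - 60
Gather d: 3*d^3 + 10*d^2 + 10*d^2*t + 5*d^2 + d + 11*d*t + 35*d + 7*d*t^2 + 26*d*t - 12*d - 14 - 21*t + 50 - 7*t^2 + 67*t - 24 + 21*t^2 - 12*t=3*d^3 + d^2*(10*t + 15) + d*(7*t^2 + 37*t + 24) + 14*t^2 + 34*t + 12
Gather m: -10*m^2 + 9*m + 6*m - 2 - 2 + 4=-10*m^2 + 15*m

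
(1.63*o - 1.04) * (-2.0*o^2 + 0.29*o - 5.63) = -3.26*o^3 + 2.5527*o^2 - 9.4785*o + 5.8552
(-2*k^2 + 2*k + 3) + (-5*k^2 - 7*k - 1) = -7*k^2 - 5*k + 2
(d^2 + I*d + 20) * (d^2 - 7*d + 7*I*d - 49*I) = d^4 - 7*d^3 + 8*I*d^3 + 13*d^2 - 56*I*d^2 - 91*d + 140*I*d - 980*I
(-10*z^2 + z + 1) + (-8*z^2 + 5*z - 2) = -18*z^2 + 6*z - 1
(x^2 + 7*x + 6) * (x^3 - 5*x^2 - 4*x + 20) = x^5 + 2*x^4 - 33*x^3 - 38*x^2 + 116*x + 120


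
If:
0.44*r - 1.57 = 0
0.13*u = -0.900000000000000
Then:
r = 3.57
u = -6.92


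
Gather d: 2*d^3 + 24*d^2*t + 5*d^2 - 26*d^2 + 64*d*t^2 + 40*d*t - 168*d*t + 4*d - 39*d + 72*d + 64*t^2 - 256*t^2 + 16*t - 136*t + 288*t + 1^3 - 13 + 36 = 2*d^3 + d^2*(24*t - 21) + d*(64*t^2 - 128*t + 37) - 192*t^2 + 168*t + 24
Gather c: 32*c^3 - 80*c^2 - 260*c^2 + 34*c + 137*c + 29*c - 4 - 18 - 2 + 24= 32*c^3 - 340*c^2 + 200*c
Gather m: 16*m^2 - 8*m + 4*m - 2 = 16*m^2 - 4*m - 2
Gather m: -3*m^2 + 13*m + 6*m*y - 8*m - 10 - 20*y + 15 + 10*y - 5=-3*m^2 + m*(6*y + 5) - 10*y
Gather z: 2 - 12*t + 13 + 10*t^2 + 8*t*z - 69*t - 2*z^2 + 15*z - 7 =10*t^2 - 81*t - 2*z^2 + z*(8*t + 15) + 8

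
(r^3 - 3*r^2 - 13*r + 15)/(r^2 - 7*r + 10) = (r^2 + 2*r - 3)/(r - 2)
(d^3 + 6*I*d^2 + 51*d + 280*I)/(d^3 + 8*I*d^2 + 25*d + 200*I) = (d - 7*I)/(d - 5*I)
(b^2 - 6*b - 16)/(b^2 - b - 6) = (b - 8)/(b - 3)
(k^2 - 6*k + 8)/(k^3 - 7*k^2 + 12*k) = (k - 2)/(k*(k - 3))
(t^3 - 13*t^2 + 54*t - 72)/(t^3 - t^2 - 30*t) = (t^2 - 7*t + 12)/(t*(t + 5))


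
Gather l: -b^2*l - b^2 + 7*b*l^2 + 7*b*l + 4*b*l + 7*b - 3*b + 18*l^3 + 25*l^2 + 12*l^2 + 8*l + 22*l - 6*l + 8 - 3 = -b^2 + 4*b + 18*l^3 + l^2*(7*b + 37) + l*(-b^2 + 11*b + 24) + 5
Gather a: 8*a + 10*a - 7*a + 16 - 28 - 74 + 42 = 11*a - 44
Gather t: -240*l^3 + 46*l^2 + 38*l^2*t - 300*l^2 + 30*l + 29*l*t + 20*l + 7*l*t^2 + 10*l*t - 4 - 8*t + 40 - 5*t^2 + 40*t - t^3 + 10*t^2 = -240*l^3 - 254*l^2 + 50*l - t^3 + t^2*(7*l + 5) + t*(38*l^2 + 39*l + 32) + 36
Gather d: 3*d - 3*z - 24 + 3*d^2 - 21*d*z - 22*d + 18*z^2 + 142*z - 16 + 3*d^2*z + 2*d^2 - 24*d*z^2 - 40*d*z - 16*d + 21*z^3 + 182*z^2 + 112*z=d^2*(3*z + 5) + d*(-24*z^2 - 61*z - 35) + 21*z^3 + 200*z^2 + 251*z - 40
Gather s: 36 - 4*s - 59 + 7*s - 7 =3*s - 30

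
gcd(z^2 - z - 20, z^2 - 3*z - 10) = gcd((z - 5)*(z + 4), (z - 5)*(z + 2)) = z - 5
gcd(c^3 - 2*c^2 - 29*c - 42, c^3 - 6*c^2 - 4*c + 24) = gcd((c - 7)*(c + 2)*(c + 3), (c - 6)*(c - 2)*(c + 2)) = c + 2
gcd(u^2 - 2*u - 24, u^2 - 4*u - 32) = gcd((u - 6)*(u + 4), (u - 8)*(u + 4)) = u + 4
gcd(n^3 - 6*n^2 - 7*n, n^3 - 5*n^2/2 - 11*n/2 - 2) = n + 1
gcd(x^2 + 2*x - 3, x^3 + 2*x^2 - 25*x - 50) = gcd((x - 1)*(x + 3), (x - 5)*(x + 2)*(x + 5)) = 1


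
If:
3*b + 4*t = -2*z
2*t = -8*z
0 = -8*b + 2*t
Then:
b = 0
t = 0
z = 0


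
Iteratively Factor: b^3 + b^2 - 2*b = (b - 1)*(b^2 + 2*b) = (b - 1)*(b + 2)*(b)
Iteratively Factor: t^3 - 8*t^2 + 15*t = (t - 3)*(t^2 - 5*t) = t*(t - 3)*(t - 5)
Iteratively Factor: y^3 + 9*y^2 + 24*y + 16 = (y + 4)*(y^2 + 5*y + 4) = (y + 4)^2*(y + 1)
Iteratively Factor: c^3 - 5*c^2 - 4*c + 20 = (c + 2)*(c^2 - 7*c + 10) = (c - 5)*(c + 2)*(c - 2)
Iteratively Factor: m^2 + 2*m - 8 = (m + 4)*(m - 2)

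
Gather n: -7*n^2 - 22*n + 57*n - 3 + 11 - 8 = -7*n^2 + 35*n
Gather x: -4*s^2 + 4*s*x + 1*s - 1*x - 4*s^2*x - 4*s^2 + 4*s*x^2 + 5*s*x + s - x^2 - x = -8*s^2 + 2*s + x^2*(4*s - 1) + x*(-4*s^2 + 9*s - 2)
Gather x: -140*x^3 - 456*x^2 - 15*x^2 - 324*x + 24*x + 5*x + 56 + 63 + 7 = -140*x^3 - 471*x^2 - 295*x + 126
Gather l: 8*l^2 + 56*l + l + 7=8*l^2 + 57*l + 7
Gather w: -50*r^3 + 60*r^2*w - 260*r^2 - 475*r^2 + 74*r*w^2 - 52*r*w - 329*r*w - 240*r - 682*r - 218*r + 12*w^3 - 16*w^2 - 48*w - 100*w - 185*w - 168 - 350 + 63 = -50*r^3 - 735*r^2 - 1140*r + 12*w^3 + w^2*(74*r - 16) + w*(60*r^2 - 381*r - 333) - 455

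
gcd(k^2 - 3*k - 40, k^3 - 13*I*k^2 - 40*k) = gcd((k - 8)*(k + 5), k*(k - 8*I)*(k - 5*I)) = 1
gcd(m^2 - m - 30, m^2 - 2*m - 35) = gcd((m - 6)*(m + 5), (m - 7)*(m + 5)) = m + 5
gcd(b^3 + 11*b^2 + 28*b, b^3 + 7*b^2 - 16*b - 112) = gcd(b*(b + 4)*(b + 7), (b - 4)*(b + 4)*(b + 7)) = b^2 + 11*b + 28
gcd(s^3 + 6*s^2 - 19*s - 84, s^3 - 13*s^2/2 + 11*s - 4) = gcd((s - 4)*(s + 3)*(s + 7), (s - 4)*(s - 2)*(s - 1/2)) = s - 4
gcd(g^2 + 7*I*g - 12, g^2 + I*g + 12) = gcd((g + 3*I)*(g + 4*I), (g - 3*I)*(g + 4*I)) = g + 4*I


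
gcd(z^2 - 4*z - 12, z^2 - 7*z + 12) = 1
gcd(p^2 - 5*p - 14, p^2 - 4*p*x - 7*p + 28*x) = p - 7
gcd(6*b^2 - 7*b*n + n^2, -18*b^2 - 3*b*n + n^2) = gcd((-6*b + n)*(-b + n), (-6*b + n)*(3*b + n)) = 6*b - n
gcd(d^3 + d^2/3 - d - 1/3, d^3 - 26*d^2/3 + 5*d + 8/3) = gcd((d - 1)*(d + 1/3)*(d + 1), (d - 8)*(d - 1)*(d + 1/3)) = d^2 - 2*d/3 - 1/3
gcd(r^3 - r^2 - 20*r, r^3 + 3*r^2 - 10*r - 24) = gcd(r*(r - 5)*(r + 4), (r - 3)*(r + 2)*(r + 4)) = r + 4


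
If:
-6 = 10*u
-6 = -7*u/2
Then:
No Solution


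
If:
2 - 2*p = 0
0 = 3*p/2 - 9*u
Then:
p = 1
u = 1/6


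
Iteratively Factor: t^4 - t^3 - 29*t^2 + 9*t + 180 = (t + 4)*(t^3 - 5*t^2 - 9*t + 45) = (t - 5)*(t + 4)*(t^2 - 9) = (t - 5)*(t + 3)*(t + 4)*(t - 3)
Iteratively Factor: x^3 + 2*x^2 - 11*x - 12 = (x + 1)*(x^2 + x - 12) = (x + 1)*(x + 4)*(x - 3)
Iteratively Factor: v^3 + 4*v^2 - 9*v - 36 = (v + 3)*(v^2 + v - 12) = (v - 3)*(v + 3)*(v + 4)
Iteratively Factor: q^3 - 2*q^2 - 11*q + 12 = (q - 1)*(q^2 - q - 12) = (q - 1)*(q + 3)*(q - 4)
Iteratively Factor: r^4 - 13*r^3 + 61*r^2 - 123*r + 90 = (r - 5)*(r^3 - 8*r^2 + 21*r - 18) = (r - 5)*(r - 3)*(r^2 - 5*r + 6) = (r - 5)*(r - 3)^2*(r - 2)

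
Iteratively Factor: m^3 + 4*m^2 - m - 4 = (m - 1)*(m^2 + 5*m + 4) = (m - 1)*(m + 1)*(m + 4)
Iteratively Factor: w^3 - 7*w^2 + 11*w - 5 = (w - 1)*(w^2 - 6*w + 5) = (w - 1)^2*(w - 5)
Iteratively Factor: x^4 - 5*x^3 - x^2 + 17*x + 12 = (x + 1)*(x^3 - 6*x^2 + 5*x + 12) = (x - 4)*(x + 1)*(x^2 - 2*x - 3) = (x - 4)*(x + 1)^2*(x - 3)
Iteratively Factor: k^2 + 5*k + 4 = (k + 4)*(k + 1)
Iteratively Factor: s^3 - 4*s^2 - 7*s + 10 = (s - 5)*(s^2 + s - 2) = (s - 5)*(s - 1)*(s + 2)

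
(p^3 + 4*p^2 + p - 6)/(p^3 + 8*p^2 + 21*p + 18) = (p - 1)/(p + 3)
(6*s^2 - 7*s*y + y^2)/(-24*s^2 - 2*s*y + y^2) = (-s + y)/(4*s + y)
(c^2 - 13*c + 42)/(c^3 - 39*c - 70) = (c - 6)/(c^2 + 7*c + 10)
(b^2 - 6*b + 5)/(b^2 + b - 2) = (b - 5)/(b + 2)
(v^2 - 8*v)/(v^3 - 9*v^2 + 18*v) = (v - 8)/(v^2 - 9*v + 18)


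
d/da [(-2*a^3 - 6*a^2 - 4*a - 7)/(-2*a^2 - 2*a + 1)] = 2*(2*a^4 + 4*a^3 - a^2 - 20*a - 9)/(4*a^4 + 8*a^3 - 4*a + 1)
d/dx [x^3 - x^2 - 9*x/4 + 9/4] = 3*x^2 - 2*x - 9/4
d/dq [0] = 0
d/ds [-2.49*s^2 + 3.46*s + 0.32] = 3.46 - 4.98*s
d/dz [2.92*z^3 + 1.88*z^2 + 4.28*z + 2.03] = 8.76*z^2 + 3.76*z + 4.28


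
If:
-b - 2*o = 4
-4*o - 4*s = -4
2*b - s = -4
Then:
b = -2/3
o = -5/3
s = 8/3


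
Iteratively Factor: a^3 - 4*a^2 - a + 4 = (a - 1)*(a^2 - 3*a - 4) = (a - 4)*(a - 1)*(a + 1)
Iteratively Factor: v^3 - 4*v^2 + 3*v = (v - 3)*(v^2 - v) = v*(v - 3)*(v - 1)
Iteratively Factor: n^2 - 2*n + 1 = (n - 1)*(n - 1)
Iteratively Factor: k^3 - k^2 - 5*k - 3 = (k + 1)*(k^2 - 2*k - 3) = (k + 1)^2*(k - 3)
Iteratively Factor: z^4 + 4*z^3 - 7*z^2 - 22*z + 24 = (z + 4)*(z^3 - 7*z + 6) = (z - 2)*(z + 4)*(z^2 + 2*z - 3) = (z - 2)*(z + 3)*(z + 4)*(z - 1)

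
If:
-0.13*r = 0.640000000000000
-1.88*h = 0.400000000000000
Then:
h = -0.21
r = -4.92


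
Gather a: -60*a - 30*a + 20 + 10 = 30 - 90*a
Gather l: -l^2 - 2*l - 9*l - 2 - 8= -l^2 - 11*l - 10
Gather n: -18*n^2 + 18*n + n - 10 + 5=-18*n^2 + 19*n - 5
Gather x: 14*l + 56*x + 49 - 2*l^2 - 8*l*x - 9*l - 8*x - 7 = -2*l^2 + 5*l + x*(48 - 8*l) + 42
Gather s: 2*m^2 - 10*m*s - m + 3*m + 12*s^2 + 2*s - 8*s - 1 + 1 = 2*m^2 + 2*m + 12*s^2 + s*(-10*m - 6)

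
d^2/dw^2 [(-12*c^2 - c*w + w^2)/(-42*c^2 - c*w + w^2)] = c^2*(2580*c^2 - 180*c*w + 180*w^2)/(-74088*c^6 - 5292*c^5*w + 5166*c^4*w^2 + 251*c^3*w^3 - 123*c^2*w^4 - 3*c*w^5 + w^6)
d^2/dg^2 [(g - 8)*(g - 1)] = 2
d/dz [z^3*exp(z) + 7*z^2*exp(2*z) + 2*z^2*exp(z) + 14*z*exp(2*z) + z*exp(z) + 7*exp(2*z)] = (z^3 + 14*z^2*exp(z) + 5*z^2 + 42*z*exp(z) + 5*z + 28*exp(z) + 1)*exp(z)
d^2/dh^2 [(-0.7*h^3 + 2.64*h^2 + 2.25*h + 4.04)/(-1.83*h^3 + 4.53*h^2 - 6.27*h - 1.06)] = (-6.07633200000004*h^6 - 93.4013699999999*h^5 + 115.014402*h^4 + 478.635756*h^3 - 771.330672*h^2 + 675.406716*h - 332.471484)/(6.128487*h^9 - 45.511551*h^8 + 175.65255*h^7 - 394.176213*h^6 + 549.102186*h^5 - 396.030573*h^4 + 72.0167309999999*h^3 + 109.745298*h^2 + 21.134916*h + 1.191016)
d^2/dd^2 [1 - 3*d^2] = -6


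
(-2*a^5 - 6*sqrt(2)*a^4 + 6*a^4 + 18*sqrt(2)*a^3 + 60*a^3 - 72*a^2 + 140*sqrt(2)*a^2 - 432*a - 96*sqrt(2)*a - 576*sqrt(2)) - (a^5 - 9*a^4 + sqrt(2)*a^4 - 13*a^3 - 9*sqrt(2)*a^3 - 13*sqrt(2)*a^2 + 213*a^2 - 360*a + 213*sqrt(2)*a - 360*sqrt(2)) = -3*a^5 - 7*sqrt(2)*a^4 + 15*a^4 + 27*sqrt(2)*a^3 + 73*a^3 - 285*a^2 + 153*sqrt(2)*a^2 - 309*sqrt(2)*a - 72*a - 216*sqrt(2)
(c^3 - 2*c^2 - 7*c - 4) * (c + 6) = c^4 + 4*c^3 - 19*c^2 - 46*c - 24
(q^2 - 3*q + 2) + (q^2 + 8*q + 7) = 2*q^2 + 5*q + 9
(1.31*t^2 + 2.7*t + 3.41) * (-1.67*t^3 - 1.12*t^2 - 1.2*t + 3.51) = -2.1877*t^5 - 5.9762*t^4 - 10.2907*t^3 - 2.4611*t^2 + 5.385*t + 11.9691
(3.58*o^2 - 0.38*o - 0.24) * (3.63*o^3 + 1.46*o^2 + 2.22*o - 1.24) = 12.9954*o^5 + 3.8474*o^4 + 6.5216*o^3 - 5.6332*o^2 - 0.0616*o + 0.2976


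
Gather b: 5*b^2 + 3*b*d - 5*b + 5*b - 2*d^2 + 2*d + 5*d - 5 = 5*b^2 + 3*b*d - 2*d^2 + 7*d - 5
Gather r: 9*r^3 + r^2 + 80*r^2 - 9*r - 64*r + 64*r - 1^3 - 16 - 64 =9*r^3 + 81*r^2 - 9*r - 81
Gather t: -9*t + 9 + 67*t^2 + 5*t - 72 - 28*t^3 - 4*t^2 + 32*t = -28*t^3 + 63*t^2 + 28*t - 63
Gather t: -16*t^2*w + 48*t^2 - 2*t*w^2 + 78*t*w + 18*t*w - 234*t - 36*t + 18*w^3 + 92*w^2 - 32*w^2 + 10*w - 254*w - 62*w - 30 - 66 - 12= t^2*(48 - 16*w) + t*(-2*w^2 + 96*w - 270) + 18*w^3 + 60*w^2 - 306*w - 108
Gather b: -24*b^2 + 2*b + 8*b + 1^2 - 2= -24*b^2 + 10*b - 1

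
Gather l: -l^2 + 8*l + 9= -l^2 + 8*l + 9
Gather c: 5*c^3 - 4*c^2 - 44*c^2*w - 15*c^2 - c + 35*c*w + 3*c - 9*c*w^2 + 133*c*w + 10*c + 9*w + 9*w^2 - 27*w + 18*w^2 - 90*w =5*c^3 + c^2*(-44*w - 19) + c*(-9*w^2 + 168*w + 12) + 27*w^2 - 108*w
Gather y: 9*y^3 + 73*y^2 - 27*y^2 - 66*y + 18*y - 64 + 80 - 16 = 9*y^3 + 46*y^2 - 48*y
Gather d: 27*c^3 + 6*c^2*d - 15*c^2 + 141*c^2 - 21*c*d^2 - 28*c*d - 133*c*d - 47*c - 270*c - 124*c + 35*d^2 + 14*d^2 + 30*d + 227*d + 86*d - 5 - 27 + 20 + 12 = 27*c^3 + 126*c^2 - 441*c + d^2*(49 - 21*c) + d*(6*c^2 - 161*c + 343)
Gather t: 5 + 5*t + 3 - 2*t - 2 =3*t + 6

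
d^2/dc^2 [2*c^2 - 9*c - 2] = 4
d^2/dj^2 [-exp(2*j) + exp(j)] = (1 - 4*exp(j))*exp(j)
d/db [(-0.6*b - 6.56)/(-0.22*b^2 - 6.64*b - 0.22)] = (0.132*b^2 + 3.984*b - (0.44*b + 6.64)*(0.6*b + 6.56) + 0.132)/(0.22*b^2 + 6.64*b + 0.22)^2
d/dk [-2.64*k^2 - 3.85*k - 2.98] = -5.28*k - 3.85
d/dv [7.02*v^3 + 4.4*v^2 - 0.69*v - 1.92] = 21.06*v^2 + 8.8*v - 0.69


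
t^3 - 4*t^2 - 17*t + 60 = (t - 5)*(t - 3)*(t + 4)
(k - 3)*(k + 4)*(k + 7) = k^3 + 8*k^2 - 5*k - 84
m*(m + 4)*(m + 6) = m^3 + 10*m^2 + 24*m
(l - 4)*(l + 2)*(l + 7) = l^3 + 5*l^2 - 22*l - 56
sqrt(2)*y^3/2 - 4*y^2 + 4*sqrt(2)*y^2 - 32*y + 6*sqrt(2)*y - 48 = (y + 6)*(y - 4*sqrt(2))*(sqrt(2)*y/2 + sqrt(2))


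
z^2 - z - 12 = (z - 4)*(z + 3)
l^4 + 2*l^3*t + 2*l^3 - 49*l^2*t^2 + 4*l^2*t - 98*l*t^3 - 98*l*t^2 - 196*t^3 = (l + 2)*(l - 7*t)*(l + 2*t)*(l + 7*t)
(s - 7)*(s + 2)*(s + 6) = s^3 + s^2 - 44*s - 84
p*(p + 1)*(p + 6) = p^3 + 7*p^2 + 6*p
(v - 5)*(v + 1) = v^2 - 4*v - 5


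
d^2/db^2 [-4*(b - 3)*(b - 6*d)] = -8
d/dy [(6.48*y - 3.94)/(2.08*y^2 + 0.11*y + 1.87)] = (-13.4784*y^2 + 16.3904*y + 12.551)/(4.3264*y^4 + 0.4576*y^3 + 7.7913*y^2 + 0.4114*y + 3.4969)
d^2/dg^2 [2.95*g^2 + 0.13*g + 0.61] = 5.90000000000000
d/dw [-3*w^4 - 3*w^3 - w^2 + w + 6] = -12*w^3 - 9*w^2 - 2*w + 1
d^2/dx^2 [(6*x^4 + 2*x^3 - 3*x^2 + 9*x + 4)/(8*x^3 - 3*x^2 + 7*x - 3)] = 2*(-426*x^6 + 1446*x^5 + 2724*x^4 - 2686*x^3 + 2355*x^2 - 153*x + 322)/(512*x^9 - 576*x^8 + 1560*x^7 - 1611*x^6 + 1797*x^5 - 1530*x^4 + 937*x^3 - 522*x^2 + 189*x - 27)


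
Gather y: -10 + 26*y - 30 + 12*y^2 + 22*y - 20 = 12*y^2 + 48*y - 60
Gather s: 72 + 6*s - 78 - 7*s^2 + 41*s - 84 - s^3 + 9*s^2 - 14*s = -s^3 + 2*s^2 + 33*s - 90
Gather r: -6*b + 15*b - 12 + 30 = 9*b + 18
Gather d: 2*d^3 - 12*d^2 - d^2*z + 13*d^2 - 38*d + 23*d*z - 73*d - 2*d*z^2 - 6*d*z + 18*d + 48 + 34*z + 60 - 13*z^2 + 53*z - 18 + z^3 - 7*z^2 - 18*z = 2*d^3 + d^2*(1 - z) + d*(-2*z^2 + 17*z - 93) + z^3 - 20*z^2 + 69*z + 90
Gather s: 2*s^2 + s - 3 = 2*s^2 + s - 3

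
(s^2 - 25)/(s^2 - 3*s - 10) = (s + 5)/(s + 2)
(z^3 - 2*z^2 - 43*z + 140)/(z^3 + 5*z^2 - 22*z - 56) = (z - 5)/(z + 2)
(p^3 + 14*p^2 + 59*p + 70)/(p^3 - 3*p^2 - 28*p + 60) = (p^2 + 9*p + 14)/(p^2 - 8*p + 12)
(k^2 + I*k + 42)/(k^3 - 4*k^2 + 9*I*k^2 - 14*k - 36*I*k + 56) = (k - 6*I)/(k^2 + 2*k*(-2 + I) - 8*I)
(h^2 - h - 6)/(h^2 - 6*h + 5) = (h^2 - h - 6)/(h^2 - 6*h + 5)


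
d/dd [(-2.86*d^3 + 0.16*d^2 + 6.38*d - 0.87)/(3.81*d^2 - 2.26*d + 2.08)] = (-10.8966*d^4 + 12.9272*d^3 - 42.5158*d^2 + 7.295*d + 11.3042)/(14.5161*d^4 - 17.2212*d^3 + 20.9572*d^2 - 9.4016*d + 4.3264)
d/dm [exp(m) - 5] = exp(m)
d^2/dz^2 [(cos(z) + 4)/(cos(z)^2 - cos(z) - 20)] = (sin(z)^2 - 5*cos(z) + 1)/(cos(z) - 5)^3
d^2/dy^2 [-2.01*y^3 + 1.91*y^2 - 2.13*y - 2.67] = 3.82 - 12.06*y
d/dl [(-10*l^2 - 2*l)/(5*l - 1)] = 2*(-25*l^2 + 10*l + 1)/(25*l^2 - 10*l + 1)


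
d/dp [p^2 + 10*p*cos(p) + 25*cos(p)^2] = -10*p*sin(p) + 2*p - 25*sin(2*p) + 10*cos(p)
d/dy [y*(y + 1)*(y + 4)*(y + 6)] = 4*y^3 + 33*y^2 + 68*y + 24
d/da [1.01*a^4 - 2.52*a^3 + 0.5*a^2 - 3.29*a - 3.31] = 4.04*a^3 - 7.56*a^2 + 1.0*a - 3.29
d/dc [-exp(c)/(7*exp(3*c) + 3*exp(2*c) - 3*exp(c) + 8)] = (14*exp(3*c) + 3*exp(2*c) - 8)*exp(c)/(49*exp(6*c) + 42*exp(5*c) - 33*exp(4*c) + 94*exp(3*c) + 57*exp(2*c) - 48*exp(c) + 64)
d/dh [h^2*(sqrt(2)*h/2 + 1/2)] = h*(3*sqrt(2)*h + 2)/2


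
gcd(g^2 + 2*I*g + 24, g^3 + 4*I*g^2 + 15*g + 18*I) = g + 6*I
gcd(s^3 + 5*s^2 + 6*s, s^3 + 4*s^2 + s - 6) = s^2 + 5*s + 6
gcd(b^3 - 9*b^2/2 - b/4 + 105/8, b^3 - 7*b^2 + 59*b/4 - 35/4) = b^2 - 6*b + 35/4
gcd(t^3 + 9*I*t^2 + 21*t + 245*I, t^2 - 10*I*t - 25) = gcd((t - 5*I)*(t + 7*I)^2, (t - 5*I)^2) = t - 5*I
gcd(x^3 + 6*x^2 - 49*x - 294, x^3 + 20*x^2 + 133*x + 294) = x^2 + 13*x + 42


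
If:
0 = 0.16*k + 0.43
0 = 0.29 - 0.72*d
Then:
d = 0.40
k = -2.69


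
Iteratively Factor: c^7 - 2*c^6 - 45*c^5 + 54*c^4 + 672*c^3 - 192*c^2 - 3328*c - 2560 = (c - 4)*(c^6 + 2*c^5 - 37*c^4 - 94*c^3 + 296*c^2 + 992*c + 640) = (c - 4)*(c + 1)*(c^5 + c^4 - 38*c^3 - 56*c^2 + 352*c + 640) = (c - 4)*(c + 1)*(c + 4)*(c^4 - 3*c^3 - 26*c^2 + 48*c + 160) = (c - 4)*(c + 1)*(c + 4)^2*(c^3 - 7*c^2 + 2*c + 40) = (c - 4)^2*(c + 1)*(c + 4)^2*(c^2 - 3*c - 10) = (c - 5)*(c - 4)^2*(c + 1)*(c + 4)^2*(c + 2)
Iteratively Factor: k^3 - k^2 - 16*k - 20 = (k + 2)*(k^2 - 3*k - 10) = (k - 5)*(k + 2)*(k + 2)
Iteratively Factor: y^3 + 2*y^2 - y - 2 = (y + 1)*(y^2 + y - 2) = (y - 1)*(y + 1)*(y + 2)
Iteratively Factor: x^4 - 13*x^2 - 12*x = (x - 4)*(x^3 + 4*x^2 + 3*x) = x*(x - 4)*(x^2 + 4*x + 3) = x*(x - 4)*(x + 1)*(x + 3)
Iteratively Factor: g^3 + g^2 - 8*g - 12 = (g + 2)*(g^2 - g - 6) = (g - 3)*(g + 2)*(g + 2)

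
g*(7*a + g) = 7*a*g + g^2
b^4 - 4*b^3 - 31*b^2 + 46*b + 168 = (b - 7)*(b - 3)*(b + 2)*(b + 4)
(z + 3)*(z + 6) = z^2 + 9*z + 18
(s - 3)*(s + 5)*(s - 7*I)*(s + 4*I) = s^4 + 2*s^3 - 3*I*s^3 + 13*s^2 - 6*I*s^2 + 56*s + 45*I*s - 420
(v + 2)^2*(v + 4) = v^3 + 8*v^2 + 20*v + 16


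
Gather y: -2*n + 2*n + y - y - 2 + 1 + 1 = 0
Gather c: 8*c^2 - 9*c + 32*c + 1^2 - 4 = 8*c^2 + 23*c - 3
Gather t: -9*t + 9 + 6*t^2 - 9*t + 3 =6*t^2 - 18*t + 12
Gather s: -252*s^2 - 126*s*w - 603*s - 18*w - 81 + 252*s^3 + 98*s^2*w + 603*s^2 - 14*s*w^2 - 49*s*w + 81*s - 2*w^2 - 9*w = 252*s^3 + s^2*(98*w + 351) + s*(-14*w^2 - 175*w - 522) - 2*w^2 - 27*w - 81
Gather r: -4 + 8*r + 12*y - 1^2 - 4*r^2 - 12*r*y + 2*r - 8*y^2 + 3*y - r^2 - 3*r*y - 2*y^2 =-5*r^2 + r*(10 - 15*y) - 10*y^2 + 15*y - 5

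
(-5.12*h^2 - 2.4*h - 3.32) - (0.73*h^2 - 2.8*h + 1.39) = -5.85*h^2 + 0.4*h - 4.71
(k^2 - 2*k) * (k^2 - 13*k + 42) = k^4 - 15*k^3 + 68*k^2 - 84*k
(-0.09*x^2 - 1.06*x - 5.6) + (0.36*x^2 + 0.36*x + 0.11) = 0.27*x^2 - 0.7*x - 5.49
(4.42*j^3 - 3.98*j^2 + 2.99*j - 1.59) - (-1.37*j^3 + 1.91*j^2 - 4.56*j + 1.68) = 5.79*j^3 - 5.89*j^2 + 7.55*j - 3.27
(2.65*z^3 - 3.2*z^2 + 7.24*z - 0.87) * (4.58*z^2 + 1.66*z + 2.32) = 12.137*z^5 - 10.257*z^4 + 33.9952*z^3 + 0.6098*z^2 + 15.3526*z - 2.0184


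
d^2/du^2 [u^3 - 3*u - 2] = 6*u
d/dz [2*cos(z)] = -2*sin(z)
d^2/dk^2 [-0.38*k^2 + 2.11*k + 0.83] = -0.760000000000000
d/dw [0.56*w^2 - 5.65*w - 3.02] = 1.12*w - 5.65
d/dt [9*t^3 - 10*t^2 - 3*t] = 27*t^2 - 20*t - 3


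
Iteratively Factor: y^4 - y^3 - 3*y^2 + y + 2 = (y + 1)*(y^3 - 2*y^2 - y + 2) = (y - 2)*(y + 1)*(y^2 - 1) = (y - 2)*(y + 1)^2*(y - 1)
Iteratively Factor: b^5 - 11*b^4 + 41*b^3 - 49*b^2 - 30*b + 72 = (b - 3)*(b^4 - 8*b^3 + 17*b^2 + 2*b - 24) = (b - 3)^2*(b^3 - 5*b^2 + 2*b + 8) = (b - 4)*(b - 3)^2*(b^2 - b - 2) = (b - 4)*(b - 3)^2*(b - 2)*(b + 1)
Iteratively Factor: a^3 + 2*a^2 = (a)*(a^2 + 2*a) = a^2*(a + 2)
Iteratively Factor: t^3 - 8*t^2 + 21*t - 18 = (t - 2)*(t^2 - 6*t + 9) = (t - 3)*(t - 2)*(t - 3)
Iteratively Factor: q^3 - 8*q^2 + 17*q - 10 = (q - 1)*(q^2 - 7*q + 10) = (q - 5)*(q - 1)*(q - 2)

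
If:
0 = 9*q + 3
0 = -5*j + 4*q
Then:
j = -4/15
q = -1/3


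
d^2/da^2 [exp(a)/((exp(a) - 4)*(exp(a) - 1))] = (exp(4*a) + 5*exp(3*a) - 24*exp(2*a) + 20*exp(a) + 16)*exp(a)/(exp(6*a) - 15*exp(5*a) + 87*exp(4*a) - 245*exp(3*a) + 348*exp(2*a) - 240*exp(a) + 64)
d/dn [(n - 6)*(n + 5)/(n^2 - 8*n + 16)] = (64 - 7*n)/(n^3 - 12*n^2 + 48*n - 64)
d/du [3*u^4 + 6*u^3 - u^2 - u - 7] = 12*u^3 + 18*u^2 - 2*u - 1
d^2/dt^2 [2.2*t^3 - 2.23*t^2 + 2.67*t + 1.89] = 13.2*t - 4.46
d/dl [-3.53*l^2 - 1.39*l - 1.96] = -7.06*l - 1.39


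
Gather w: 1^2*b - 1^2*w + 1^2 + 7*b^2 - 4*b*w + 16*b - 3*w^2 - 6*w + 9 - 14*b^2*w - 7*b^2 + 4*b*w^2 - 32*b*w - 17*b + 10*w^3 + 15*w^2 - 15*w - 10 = 10*w^3 + w^2*(4*b + 12) + w*(-14*b^2 - 36*b - 22)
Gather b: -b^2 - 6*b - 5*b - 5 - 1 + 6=-b^2 - 11*b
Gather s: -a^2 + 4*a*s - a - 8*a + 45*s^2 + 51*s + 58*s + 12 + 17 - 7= -a^2 - 9*a + 45*s^2 + s*(4*a + 109) + 22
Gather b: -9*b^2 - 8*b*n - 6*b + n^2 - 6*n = -9*b^2 + b*(-8*n - 6) + n^2 - 6*n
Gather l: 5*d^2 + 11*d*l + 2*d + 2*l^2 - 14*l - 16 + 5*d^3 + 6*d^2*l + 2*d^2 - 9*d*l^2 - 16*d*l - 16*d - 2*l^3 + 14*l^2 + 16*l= 5*d^3 + 7*d^2 - 14*d - 2*l^3 + l^2*(16 - 9*d) + l*(6*d^2 - 5*d + 2) - 16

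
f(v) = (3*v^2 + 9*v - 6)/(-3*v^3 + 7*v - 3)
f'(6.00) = 0.06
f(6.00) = -0.26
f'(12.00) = 0.01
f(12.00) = -0.10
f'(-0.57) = 0.13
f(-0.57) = 1.58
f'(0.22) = 4.51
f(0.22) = 2.60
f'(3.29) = 0.34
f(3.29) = -0.65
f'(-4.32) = -0.04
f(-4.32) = 0.05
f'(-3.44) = -0.14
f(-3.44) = -0.02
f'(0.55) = 40.01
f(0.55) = -0.41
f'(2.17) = 1.68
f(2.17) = -1.50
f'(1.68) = 7.35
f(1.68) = -3.22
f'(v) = (6*v + 9)/(-3*v^3 + 7*v - 3) + (9*v^2 - 7)*(3*v^2 + 9*v - 6)/(-3*v^3 + 7*v - 3)^2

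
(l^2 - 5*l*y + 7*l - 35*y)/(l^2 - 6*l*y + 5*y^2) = (-l - 7)/(-l + y)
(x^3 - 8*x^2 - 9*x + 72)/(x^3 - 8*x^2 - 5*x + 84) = (x^2 - 11*x + 24)/(x^2 - 11*x + 28)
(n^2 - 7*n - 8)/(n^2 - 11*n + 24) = (n + 1)/(n - 3)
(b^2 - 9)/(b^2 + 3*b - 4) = (b^2 - 9)/(b^2 + 3*b - 4)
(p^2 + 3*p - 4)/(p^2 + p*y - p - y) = (p + 4)/(p + y)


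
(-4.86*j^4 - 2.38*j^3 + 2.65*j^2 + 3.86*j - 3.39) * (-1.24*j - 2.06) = 6.0264*j^5 + 12.9628*j^4 + 1.6168*j^3 - 10.2454*j^2 - 3.748*j + 6.9834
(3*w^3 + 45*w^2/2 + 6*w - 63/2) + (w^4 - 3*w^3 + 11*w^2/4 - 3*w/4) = w^4 + 101*w^2/4 + 21*w/4 - 63/2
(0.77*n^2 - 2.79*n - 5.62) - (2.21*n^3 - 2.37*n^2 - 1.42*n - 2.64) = -2.21*n^3 + 3.14*n^2 - 1.37*n - 2.98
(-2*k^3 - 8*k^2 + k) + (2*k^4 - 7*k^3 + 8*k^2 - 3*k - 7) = 2*k^4 - 9*k^3 - 2*k - 7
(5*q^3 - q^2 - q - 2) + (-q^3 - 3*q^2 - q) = 4*q^3 - 4*q^2 - 2*q - 2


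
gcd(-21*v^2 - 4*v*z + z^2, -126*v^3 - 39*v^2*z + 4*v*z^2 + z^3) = 3*v + z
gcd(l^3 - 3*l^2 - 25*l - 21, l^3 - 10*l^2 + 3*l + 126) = l^2 - 4*l - 21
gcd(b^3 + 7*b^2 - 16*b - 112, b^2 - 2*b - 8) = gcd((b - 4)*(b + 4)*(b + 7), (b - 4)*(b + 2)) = b - 4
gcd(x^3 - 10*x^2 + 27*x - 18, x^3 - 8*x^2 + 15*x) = x - 3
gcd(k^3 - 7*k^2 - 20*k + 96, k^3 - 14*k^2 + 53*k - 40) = k - 8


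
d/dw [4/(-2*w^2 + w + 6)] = 4*(4*w - 1)/(-2*w^2 + w + 6)^2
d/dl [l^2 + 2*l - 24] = 2*l + 2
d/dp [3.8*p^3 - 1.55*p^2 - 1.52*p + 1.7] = 11.4*p^2 - 3.1*p - 1.52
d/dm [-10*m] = -10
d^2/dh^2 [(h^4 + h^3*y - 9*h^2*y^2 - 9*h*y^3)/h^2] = 2 - 18*y^3/h^3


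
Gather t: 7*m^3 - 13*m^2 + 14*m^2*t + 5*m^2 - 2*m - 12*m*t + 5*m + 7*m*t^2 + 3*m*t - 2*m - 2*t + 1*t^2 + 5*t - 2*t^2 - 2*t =7*m^3 - 8*m^2 + m + t^2*(7*m - 1) + t*(14*m^2 - 9*m + 1)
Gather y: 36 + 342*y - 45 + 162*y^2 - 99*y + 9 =162*y^2 + 243*y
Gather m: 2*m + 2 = 2*m + 2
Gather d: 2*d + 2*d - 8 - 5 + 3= 4*d - 10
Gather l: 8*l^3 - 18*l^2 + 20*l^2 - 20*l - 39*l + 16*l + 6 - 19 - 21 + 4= 8*l^3 + 2*l^2 - 43*l - 30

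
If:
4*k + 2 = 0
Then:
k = -1/2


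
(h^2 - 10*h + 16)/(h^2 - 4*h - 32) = (h - 2)/(h + 4)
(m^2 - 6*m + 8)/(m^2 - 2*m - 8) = (m - 2)/(m + 2)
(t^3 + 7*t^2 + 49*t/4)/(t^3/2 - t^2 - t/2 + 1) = t*(4*t^2 + 28*t + 49)/(2*(t^3 - 2*t^2 - t + 2))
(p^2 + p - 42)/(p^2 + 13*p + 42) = (p - 6)/(p + 6)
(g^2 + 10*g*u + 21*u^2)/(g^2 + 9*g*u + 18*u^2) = (g + 7*u)/(g + 6*u)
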